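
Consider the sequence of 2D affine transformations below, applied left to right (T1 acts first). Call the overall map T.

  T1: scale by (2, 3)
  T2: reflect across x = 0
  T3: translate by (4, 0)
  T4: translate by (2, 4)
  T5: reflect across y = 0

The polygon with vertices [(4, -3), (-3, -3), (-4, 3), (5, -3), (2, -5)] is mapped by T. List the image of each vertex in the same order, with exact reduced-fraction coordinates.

image vertices: (-2, 5), (12, 5), (14, -13), (-4, 5), (2, 11)

T1 scale by (2, 3): (4, -3) → (8, -9); (-3, -3) → (-6, -9); (-4, 3) → (-8, 9); (5, -3) → (10, -9); (2, -5) → (4, -15)
T2 reflect across x = 0: (8, -9) → (-8, -9); (-6, -9) → (6, -9); (-8, 9) → (8, 9); (10, -9) → (-10, -9); (4, -15) → (-4, -15)
T3 translate by (4, 0): (-8, -9) → (-4, -9); (6, -9) → (10, -9); (8, 9) → (12, 9); (-10, -9) → (-6, -9); (-4, -15) → (0, -15)
T4 translate by (2, 4): (-4, -9) → (-2, -5); (10, -9) → (12, -5); (12, 9) → (14, 13); (-6, -9) → (-4, -5); (0, -15) → (2, -11)
T5 reflect across y = 0: (-2, -5) → (-2, 5); (12, -5) → (12, 5); (14, 13) → (14, -13); (-4, -5) → (-4, 5); (2, -11) → (2, 11)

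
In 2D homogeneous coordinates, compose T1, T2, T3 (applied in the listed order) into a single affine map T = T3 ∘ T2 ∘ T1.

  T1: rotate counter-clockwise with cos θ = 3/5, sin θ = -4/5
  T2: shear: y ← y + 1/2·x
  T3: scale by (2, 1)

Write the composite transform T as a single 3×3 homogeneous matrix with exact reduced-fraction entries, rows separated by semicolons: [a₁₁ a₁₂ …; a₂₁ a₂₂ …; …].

T = [6/5 8/5 0; -1/2 1 0; 0 0 1]

T1 = [3/5 4/5 0; -4/5 3/5 0; 0 0 1]
T2·T1 = [3/5 4/5 0; -1/2 1 0; 0 0 1]
T3·…·T1 = [6/5 8/5 0; -1/2 1 0; 0 0 1]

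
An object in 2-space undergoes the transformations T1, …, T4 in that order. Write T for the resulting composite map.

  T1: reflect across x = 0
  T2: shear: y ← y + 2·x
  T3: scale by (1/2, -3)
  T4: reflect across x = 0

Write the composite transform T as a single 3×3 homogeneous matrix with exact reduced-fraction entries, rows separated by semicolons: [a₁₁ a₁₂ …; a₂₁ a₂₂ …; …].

T = [1/2 0 0; 6 -3 0; 0 0 1]

T1 = [-1 0 0; 0 1 0; 0 0 1]
T2·T1 = [-1 0 0; -2 1 0; 0 0 1]
T3·…·T1 = [-1/2 0 0; 6 -3 0; 0 0 1]
T4·…·T1 = [1/2 0 0; 6 -3 0; 0 0 1]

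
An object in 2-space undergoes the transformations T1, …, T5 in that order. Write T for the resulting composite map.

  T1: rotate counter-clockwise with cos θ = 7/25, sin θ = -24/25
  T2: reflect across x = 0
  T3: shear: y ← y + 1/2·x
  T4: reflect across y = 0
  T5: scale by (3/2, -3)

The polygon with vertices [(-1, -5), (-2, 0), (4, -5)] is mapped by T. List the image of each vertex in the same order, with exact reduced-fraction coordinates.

image vertices: (381/50, 63/10), (21/25, 33/5), (138/25, -51/5)

T1 rotate counter-clockwise with cos θ = 7/25, sin θ = -24/25: (-1, -5) → (-127/25, -11/25); (-2, 0) → (-14/25, 48/25); (4, -5) → (-92/25, -131/25)
T2 reflect across x = 0: (-127/25, -11/25) → (127/25, -11/25); (-14/25, 48/25) → (14/25, 48/25); (-92/25, -131/25) → (92/25, -131/25)
T3 shear: y ← y + 1/2·x: (127/25, -11/25) → (127/25, 21/10); (14/25, 48/25) → (14/25, 11/5); (92/25, -131/25) → (92/25, -17/5)
T4 reflect across y = 0: (127/25, 21/10) → (127/25, -21/10); (14/25, 11/5) → (14/25, -11/5); (92/25, -17/5) → (92/25, 17/5)
T5 scale by (3/2, -3): (127/25, -21/10) → (381/50, 63/10); (14/25, -11/5) → (21/25, 33/5); (92/25, 17/5) → (138/25, -51/5)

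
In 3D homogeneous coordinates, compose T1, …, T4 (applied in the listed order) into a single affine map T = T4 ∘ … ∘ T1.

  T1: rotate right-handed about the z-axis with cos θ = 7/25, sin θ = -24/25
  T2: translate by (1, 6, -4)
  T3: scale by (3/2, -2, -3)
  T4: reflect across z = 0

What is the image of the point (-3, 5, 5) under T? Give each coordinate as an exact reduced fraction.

T1 rotate right-handed about the z-axis with cos θ = 7/25, sin θ = -24/25: (-3, 5, 5) → (99/25, 107/25, 5)
T2 translate by (1, 6, -4): (99/25, 107/25, 5) → (124/25, 257/25, 1)
T3 scale by (3/2, -2, -3): (124/25, 257/25, 1) → (186/25, -514/25, -3)
T4 reflect across z = 0: (186/25, -514/25, -3) → (186/25, -514/25, 3)

T(p) = (186/25, -514/25, 3)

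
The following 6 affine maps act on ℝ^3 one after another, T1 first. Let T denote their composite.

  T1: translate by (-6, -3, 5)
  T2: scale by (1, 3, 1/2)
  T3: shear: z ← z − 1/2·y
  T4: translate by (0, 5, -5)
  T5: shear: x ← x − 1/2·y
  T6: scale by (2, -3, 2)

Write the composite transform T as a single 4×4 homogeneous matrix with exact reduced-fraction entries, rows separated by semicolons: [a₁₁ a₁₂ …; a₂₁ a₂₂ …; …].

T = [2 -3 0 -8; 0 -9 0 12; 0 -3 1 4; 0 0 0 1]

T1 = [1 0 0 -6; 0 1 0 -3; 0 0 1 5; 0 0 0 1]
T2·T1 = [1 0 0 -6; 0 3 0 -9; 0 0 1/2 5/2; 0 0 0 1]
T3·…·T1 = [1 0 0 -6; 0 3 0 -9; 0 -3/2 1/2 7; 0 0 0 1]
T4·…·T1 = [1 0 0 -6; 0 3 0 -4; 0 -3/2 1/2 2; 0 0 0 1]
T5·…·T1 = [1 -3/2 0 -4; 0 3 0 -4; 0 -3/2 1/2 2; 0 0 0 1]
T6·…·T1 = [2 -3 0 -8; 0 -9 0 12; 0 -3 1 4; 0 0 0 1]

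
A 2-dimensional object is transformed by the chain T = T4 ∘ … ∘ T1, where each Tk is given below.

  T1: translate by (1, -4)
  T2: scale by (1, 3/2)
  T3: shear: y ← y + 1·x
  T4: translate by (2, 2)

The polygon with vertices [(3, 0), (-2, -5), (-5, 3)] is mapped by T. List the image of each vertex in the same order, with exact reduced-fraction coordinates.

image vertices: (6, 0), (1, -25/2), (-2, -7/2)

T1 translate by (1, -4): (3, 0) → (4, -4); (-2, -5) → (-1, -9); (-5, 3) → (-4, -1)
T2 scale by (1, 3/2): (4, -4) → (4, -6); (-1, -9) → (-1, -27/2); (-4, -1) → (-4, -3/2)
T3 shear: y ← y + 1·x: (4, -6) → (4, -2); (-1, -27/2) → (-1, -29/2); (-4, -3/2) → (-4, -11/2)
T4 translate by (2, 2): (4, -2) → (6, 0); (-1, -29/2) → (1, -25/2); (-4, -11/2) → (-2, -7/2)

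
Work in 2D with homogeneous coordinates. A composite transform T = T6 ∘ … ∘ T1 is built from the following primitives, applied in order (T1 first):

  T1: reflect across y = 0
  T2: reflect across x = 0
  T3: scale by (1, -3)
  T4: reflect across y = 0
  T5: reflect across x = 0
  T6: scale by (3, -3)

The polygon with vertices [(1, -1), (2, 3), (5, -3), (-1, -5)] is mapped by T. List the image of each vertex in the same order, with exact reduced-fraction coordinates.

image vertices: (3, -9), (6, 27), (15, -27), (-3, -45)

T1 reflect across y = 0: (1, -1) → (1, 1); (2, 3) → (2, -3); (5, -3) → (5, 3); (-1, -5) → (-1, 5)
T2 reflect across x = 0: (1, 1) → (-1, 1); (2, -3) → (-2, -3); (5, 3) → (-5, 3); (-1, 5) → (1, 5)
T3 scale by (1, -3): (-1, 1) → (-1, -3); (-2, -3) → (-2, 9); (-5, 3) → (-5, -9); (1, 5) → (1, -15)
T4 reflect across y = 0: (-1, -3) → (-1, 3); (-2, 9) → (-2, -9); (-5, -9) → (-5, 9); (1, -15) → (1, 15)
T5 reflect across x = 0: (-1, 3) → (1, 3); (-2, -9) → (2, -9); (-5, 9) → (5, 9); (1, 15) → (-1, 15)
T6 scale by (3, -3): (1, 3) → (3, -9); (2, -9) → (6, 27); (5, 9) → (15, -27); (-1, 15) → (-3, -45)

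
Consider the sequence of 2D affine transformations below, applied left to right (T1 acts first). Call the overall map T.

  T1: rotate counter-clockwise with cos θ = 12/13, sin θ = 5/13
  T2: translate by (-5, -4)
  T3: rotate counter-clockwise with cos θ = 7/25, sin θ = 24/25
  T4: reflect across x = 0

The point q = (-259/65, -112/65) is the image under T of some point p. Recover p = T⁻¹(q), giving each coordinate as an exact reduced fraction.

p = (4, -2)

T1 = [12/13 -5/13 0; 5/13 12/13 0; 0 0 1]
T2·T1 = [12/13 -5/13 -5; 5/13 12/13 -4; 0 0 1]
T3·…·T1 = [-36/325 -323/325 61/25; 323/325 -36/325 -148/25; 0 0 1]
T4·…·T1 = [36/325 323/325 -61/25; 323/325 -36/325 -148/25; 0 0 1]
det M = -1; M⁻¹ = [36/325 323/325 80/13; 323/325 -36/325 23/13; 0 0 1]
M⁻¹ · (-259/65, -112/65)ᵀ = (4, -2)ᵀ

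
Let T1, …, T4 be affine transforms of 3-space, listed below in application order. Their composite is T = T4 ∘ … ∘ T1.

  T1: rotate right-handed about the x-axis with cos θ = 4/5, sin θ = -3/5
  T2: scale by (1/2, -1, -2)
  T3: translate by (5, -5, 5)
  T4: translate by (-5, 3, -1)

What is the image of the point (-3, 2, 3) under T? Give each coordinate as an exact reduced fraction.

T(p) = (-3/2, -27/5, 8/5)

T1 rotate right-handed about the x-axis with cos θ = 4/5, sin θ = -3/5: (-3, 2, 3) → (-3, 17/5, 6/5)
T2 scale by (1/2, -1, -2): (-3, 17/5, 6/5) → (-3/2, -17/5, -12/5)
T3 translate by (5, -5, 5): (-3/2, -17/5, -12/5) → (7/2, -42/5, 13/5)
T4 translate by (-5, 3, -1): (7/2, -42/5, 13/5) → (-3/2, -27/5, 8/5)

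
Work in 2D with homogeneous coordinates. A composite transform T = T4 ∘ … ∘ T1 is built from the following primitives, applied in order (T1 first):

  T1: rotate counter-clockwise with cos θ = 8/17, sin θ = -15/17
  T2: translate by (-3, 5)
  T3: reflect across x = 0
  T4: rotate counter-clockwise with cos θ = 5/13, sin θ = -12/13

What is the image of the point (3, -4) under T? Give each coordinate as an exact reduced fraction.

T1 rotate counter-clockwise with cos θ = 8/17, sin θ = -15/17: (3, -4) → (-36/17, -77/17)
T2 translate by (-3, 5): (-36/17, -77/17) → (-87/17, 8/17)
T3 reflect across x = 0: (-87/17, 8/17) → (87/17, 8/17)
T4 rotate counter-clockwise with cos θ = 5/13, sin θ = -12/13: (87/17, 8/17) → (531/221, -1004/221)

T(p) = (531/221, -1004/221)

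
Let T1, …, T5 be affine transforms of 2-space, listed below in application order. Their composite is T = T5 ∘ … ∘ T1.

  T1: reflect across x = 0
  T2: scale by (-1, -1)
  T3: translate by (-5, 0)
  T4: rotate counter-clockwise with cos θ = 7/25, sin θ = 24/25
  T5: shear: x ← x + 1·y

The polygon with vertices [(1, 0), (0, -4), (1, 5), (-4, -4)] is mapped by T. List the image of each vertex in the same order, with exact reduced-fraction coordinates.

image vertices: (-124/25, -96/25), (-223/25, -92/25), (-39/25, -131/25), (-347/25, -188/25)

T1 reflect across x = 0: (1, 0) → (-1, 0); (0, -4) → (0, -4); (1, 5) → (-1, 5); (-4, -4) → (4, -4)
T2 scale by (-1, -1): (-1, 0) → (1, 0); (0, -4) → (0, 4); (-1, 5) → (1, -5); (4, -4) → (-4, 4)
T3 translate by (-5, 0): (1, 0) → (-4, 0); (0, 4) → (-5, 4); (1, -5) → (-4, -5); (-4, 4) → (-9, 4)
T4 rotate counter-clockwise with cos θ = 7/25, sin θ = 24/25: (-4, 0) → (-28/25, -96/25); (-5, 4) → (-131/25, -92/25); (-4, -5) → (92/25, -131/25); (-9, 4) → (-159/25, -188/25)
T5 shear: x ← x + 1·y: (-28/25, -96/25) → (-124/25, -96/25); (-131/25, -92/25) → (-223/25, -92/25); (92/25, -131/25) → (-39/25, -131/25); (-159/25, -188/25) → (-347/25, -188/25)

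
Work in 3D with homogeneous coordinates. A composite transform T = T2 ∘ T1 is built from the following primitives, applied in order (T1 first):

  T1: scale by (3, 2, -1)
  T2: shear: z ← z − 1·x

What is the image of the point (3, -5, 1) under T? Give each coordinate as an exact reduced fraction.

T(p) = (9, -10, -10)

T1 scale by (3, 2, -1): (3, -5, 1) → (9, -10, -1)
T2 shear: z ← z − 1·x: (9, -10, -1) → (9, -10, -10)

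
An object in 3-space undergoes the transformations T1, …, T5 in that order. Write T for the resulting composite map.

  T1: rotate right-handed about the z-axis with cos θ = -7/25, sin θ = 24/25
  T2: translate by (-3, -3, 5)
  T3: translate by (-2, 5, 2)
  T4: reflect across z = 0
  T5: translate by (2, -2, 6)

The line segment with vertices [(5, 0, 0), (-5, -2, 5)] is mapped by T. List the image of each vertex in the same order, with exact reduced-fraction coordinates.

T1 rotate right-handed about the z-axis with cos θ = -7/25, sin θ = 24/25: (5, 0, 0) → (-7/5, 24/5, 0); (-5, -2, 5) → (83/25, -106/25, 5)
T2 translate by (-3, -3, 5): (-7/5, 24/5, 0) → (-22/5, 9/5, 5); (83/25, -106/25, 5) → (8/25, -181/25, 10)
T3 translate by (-2, 5, 2): (-22/5, 9/5, 5) → (-32/5, 34/5, 7); (8/25, -181/25, 10) → (-42/25, -56/25, 12)
T4 reflect across z = 0: (-32/5, 34/5, 7) → (-32/5, 34/5, -7); (-42/25, -56/25, 12) → (-42/25, -56/25, -12)
T5 translate by (2, -2, 6): (-32/5, 34/5, -7) → (-22/5, 24/5, -1); (-42/25, -56/25, -12) → (8/25, -106/25, -6)

image vertices: (-22/5, 24/5, -1), (8/25, -106/25, -6)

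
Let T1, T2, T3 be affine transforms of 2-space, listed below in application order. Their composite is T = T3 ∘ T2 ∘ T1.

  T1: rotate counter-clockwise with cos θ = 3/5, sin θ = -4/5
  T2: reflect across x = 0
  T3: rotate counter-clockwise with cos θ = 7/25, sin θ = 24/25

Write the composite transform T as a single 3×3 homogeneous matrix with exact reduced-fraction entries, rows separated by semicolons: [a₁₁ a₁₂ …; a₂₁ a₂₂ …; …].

T = [3/5 -4/5 0; -4/5 -3/5 0; 0 0 1]

T1 = [3/5 4/5 0; -4/5 3/5 0; 0 0 1]
T2·T1 = [-3/5 -4/5 0; -4/5 3/5 0; 0 0 1]
T3·…·T1 = [3/5 -4/5 0; -4/5 -3/5 0; 0 0 1]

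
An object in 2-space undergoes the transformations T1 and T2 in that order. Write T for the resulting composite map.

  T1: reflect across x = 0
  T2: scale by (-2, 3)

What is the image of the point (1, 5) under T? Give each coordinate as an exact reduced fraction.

T1 reflect across x = 0: (1, 5) → (-1, 5)
T2 scale by (-2, 3): (-1, 5) → (2, 15)

T(p) = (2, 15)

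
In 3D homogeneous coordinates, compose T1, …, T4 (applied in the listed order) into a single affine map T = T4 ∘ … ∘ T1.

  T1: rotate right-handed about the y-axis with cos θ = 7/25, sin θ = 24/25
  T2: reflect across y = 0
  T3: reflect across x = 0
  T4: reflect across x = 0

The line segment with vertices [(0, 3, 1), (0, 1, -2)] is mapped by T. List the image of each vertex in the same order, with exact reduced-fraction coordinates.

T1 rotate right-handed about the y-axis with cos θ = 7/25, sin θ = 24/25: (0, 3, 1) → (24/25, 3, 7/25); (0, 1, -2) → (-48/25, 1, -14/25)
T2 reflect across y = 0: (24/25, 3, 7/25) → (24/25, -3, 7/25); (-48/25, 1, -14/25) → (-48/25, -1, -14/25)
T3 reflect across x = 0: (24/25, -3, 7/25) → (-24/25, -3, 7/25); (-48/25, -1, -14/25) → (48/25, -1, -14/25)
T4 reflect across x = 0: (-24/25, -3, 7/25) → (24/25, -3, 7/25); (48/25, -1, -14/25) → (-48/25, -1, -14/25)

image vertices: (24/25, -3, 7/25), (-48/25, -1, -14/25)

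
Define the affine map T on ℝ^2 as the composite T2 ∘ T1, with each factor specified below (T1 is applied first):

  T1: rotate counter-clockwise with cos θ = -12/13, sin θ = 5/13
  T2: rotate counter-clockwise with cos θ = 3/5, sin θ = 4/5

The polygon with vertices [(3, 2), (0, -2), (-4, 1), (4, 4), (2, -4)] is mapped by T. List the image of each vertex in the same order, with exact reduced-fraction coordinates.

image vertices: (-102/65, -211/65), (-66/65, 112/65), (257/65, 76/65), (-92/65, -356/65), (-244/65, 158/65)

T1 rotate counter-clockwise with cos θ = -12/13, sin θ = 5/13: (3, 2) → (-46/13, -9/13); (0, -2) → (10/13, 24/13); (-4, 1) → (43/13, -32/13); (4, 4) → (-68/13, -28/13); (2, -4) → (-4/13, 58/13)
T2 rotate counter-clockwise with cos θ = 3/5, sin θ = 4/5: (-46/13, -9/13) → (-102/65, -211/65); (10/13, 24/13) → (-66/65, 112/65); (43/13, -32/13) → (257/65, 76/65); (-68/13, -28/13) → (-92/65, -356/65); (-4/13, 58/13) → (-244/65, 158/65)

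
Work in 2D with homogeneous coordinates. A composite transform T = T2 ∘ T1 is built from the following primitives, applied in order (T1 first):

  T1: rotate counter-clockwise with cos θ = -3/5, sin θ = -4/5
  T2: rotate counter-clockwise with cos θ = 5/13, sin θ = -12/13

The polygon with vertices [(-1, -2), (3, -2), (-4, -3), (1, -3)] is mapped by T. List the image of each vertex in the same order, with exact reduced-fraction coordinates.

T1 rotate counter-clockwise with cos θ = -3/5, sin θ = -4/5: (-1, -2) → (-1, 2); (3, -2) → (-17/5, -6/5); (-4, -3) → (0, 5); (1, -3) → (-3, 1)
T2 rotate counter-clockwise with cos θ = 5/13, sin θ = -12/13: (-1, 2) → (19/13, 22/13); (-17/5, -6/5) → (-157/65, 174/65); (0, 5) → (60/13, 25/13); (-3, 1) → (-3/13, 41/13)

image vertices: (19/13, 22/13), (-157/65, 174/65), (60/13, 25/13), (-3/13, 41/13)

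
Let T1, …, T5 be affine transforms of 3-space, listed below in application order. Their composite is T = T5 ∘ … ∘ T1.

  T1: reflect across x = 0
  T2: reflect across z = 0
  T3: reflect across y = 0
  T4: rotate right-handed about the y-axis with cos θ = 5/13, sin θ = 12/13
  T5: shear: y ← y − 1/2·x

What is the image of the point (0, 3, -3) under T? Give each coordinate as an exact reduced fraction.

T(p) = (36/13, -57/13, 15/13)

T1 reflect across x = 0: (0, 3, -3) → (0, 3, -3)
T2 reflect across z = 0: (0, 3, -3) → (0, 3, 3)
T3 reflect across y = 0: (0, 3, 3) → (0, -3, 3)
T4 rotate right-handed about the y-axis with cos θ = 5/13, sin θ = 12/13: (0, -3, 3) → (36/13, -3, 15/13)
T5 shear: y ← y − 1/2·x: (36/13, -3, 15/13) → (36/13, -57/13, 15/13)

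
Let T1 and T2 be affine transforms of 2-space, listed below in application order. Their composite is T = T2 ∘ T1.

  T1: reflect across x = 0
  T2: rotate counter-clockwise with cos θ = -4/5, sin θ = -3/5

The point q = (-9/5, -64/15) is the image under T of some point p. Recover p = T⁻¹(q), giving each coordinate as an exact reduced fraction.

p = (-4, 7/3)

T1 = [-1 0 0; 0 1 0; 0 0 1]
T2·T1 = [4/5 3/5 0; 3/5 -4/5 0; 0 0 1]
det M = -1; M⁻¹ = [4/5 3/5 0; 3/5 -4/5 0; 0 0 1]
M⁻¹ · (-9/5, -64/15)ᵀ = (-4, 7/3)ᵀ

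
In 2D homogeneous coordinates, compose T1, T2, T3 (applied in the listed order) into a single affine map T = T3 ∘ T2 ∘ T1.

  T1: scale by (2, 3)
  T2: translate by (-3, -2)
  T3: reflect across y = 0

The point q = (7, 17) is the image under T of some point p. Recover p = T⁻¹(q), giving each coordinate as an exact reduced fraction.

T1 = [2 0 0; 0 3 0; 0 0 1]
T2·T1 = [2 0 -3; 0 3 -2; 0 0 1]
T3·…·T1 = [2 0 -3; 0 -3 2; 0 0 1]
det M = -6; M⁻¹ = [1/2 0 3/2; 0 -1/3 2/3; 0 0 1]
M⁻¹ · (7, 17)ᵀ = (5, -5)ᵀ

p = (5, -5)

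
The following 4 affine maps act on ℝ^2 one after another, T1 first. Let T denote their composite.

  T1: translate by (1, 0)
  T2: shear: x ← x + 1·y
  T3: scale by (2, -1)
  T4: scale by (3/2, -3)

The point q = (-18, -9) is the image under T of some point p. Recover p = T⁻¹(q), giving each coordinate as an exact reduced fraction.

p = (-4, -3)

T1 = [1 0 1; 0 1 0; 0 0 1]
T2·T1 = [1 1 1; 0 1 0; 0 0 1]
T3·…·T1 = [2 2 2; 0 -1 0; 0 0 1]
T4·…·T1 = [3 3 3; 0 3 0; 0 0 1]
det M = 9; M⁻¹ = [1/3 -1/3 -1; 0 1/3 0; 0 0 1]
M⁻¹ · (-18, -9)ᵀ = (-4, -3)ᵀ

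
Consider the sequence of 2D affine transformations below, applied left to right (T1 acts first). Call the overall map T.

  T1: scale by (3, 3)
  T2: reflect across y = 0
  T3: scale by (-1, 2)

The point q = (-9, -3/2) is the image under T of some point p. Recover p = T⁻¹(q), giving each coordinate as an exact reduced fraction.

T1 = [3 0 0; 0 3 0; 0 0 1]
T2·T1 = [3 0 0; 0 -3 0; 0 0 1]
T3·…·T1 = [-3 0 0; 0 -6 0; 0 0 1]
det M = 18; M⁻¹ = [-1/3 0 0; 0 -1/6 0; 0 0 1]
M⁻¹ · (-9, -3/2)ᵀ = (3, 1/4)ᵀ

p = (3, 1/4)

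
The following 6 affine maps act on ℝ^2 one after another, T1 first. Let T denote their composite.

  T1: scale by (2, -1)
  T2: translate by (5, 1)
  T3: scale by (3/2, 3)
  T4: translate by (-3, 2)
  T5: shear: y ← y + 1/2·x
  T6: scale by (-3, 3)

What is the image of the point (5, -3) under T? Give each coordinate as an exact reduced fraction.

T1 scale by (2, -1): (5, -3) → (10, 3)
T2 translate by (5, 1): (10, 3) → (15, 4)
T3 scale by (3/2, 3): (15, 4) → (45/2, 12)
T4 translate by (-3, 2): (45/2, 12) → (39/2, 14)
T5 shear: y ← y + 1/2·x: (39/2, 14) → (39/2, 95/4)
T6 scale by (-3, 3): (39/2, 95/4) → (-117/2, 285/4)

T(p) = (-117/2, 285/4)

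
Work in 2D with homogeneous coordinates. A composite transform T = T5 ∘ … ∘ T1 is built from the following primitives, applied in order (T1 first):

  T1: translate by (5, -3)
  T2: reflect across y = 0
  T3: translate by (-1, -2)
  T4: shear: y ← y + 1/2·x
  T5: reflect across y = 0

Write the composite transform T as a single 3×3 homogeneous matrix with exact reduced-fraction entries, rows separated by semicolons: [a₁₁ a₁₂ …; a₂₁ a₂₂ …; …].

T = [1 0 4; -1/2 1 -3; 0 0 1]

T1 = [1 0 5; 0 1 -3; 0 0 1]
T2·T1 = [1 0 5; 0 -1 3; 0 0 1]
T3·…·T1 = [1 0 4; 0 -1 1; 0 0 1]
T4·…·T1 = [1 0 4; 1/2 -1 3; 0 0 1]
T5·…·T1 = [1 0 4; -1/2 1 -3; 0 0 1]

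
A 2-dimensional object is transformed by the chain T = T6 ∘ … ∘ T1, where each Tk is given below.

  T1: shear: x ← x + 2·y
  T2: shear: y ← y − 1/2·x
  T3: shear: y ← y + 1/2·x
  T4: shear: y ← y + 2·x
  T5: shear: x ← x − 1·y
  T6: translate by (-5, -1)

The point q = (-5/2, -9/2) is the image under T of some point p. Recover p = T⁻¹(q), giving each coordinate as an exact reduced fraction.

T1 = [1 2 0; 0 1 0; 0 0 1]
T2·T1 = [1 2 0; -1/2 0 0; 0 0 1]
T3·…·T1 = [1 2 0; 0 1 0; 0 0 1]
T4·…·T1 = [1 2 0; 2 5 0; 0 0 1]
T5·…·T1 = [-1 -3 0; 2 5 0; 0 0 1]
T6·…·T1 = [-1 -3 -5; 2 5 -1; 0 0 1]
det M = 1; M⁻¹ = [5 3 28; -2 -1 -11; 0 0 1]
M⁻¹ · (-5/2, -9/2)ᵀ = (2, -3/2)ᵀ

p = (2, -3/2)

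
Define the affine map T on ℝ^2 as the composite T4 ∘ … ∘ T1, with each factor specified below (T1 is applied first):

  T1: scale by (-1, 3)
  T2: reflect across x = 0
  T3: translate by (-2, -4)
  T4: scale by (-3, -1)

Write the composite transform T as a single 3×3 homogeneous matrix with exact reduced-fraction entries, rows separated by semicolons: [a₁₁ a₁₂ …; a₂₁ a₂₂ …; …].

T = [-3 0 6; 0 -3 4; 0 0 1]

T1 = [-1 0 0; 0 3 0; 0 0 1]
T2·T1 = [1 0 0; 0 3 0; 0 0 1]
T3·…·T1 = [1 0 -2; 0 3 -4; 0 0 1]
T4·…·T1 = [-3 0 6; 0 -3 4; 0 0 1]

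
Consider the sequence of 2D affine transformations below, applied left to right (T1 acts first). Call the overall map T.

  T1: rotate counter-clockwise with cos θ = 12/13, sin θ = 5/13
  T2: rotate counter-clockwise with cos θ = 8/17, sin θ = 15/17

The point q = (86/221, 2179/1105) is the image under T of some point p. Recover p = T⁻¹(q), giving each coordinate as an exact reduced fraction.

p = (2, -1/5)

T1 = [12/13 -5/13 0; 5/13 12/13 0; 0 0 1]
T2·T1 = [21/221 -220/221 0; 220/221 21/221 0; 0 0 1]
det M = 1; M⁻¹ = [21/221 220/221 0; -220/221 21/221 0; 0 0 1]
M⁻¹ · (86/221, 2179/1105)ᵀ = (2, -1/5)ᵀ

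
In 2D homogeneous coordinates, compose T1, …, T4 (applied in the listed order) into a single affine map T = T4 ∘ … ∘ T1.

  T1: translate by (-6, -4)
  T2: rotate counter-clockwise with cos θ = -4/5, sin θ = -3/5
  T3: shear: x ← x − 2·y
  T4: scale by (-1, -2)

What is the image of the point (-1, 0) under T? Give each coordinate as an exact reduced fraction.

T1 translate by (-6, -4): (-1, 0) → (-7, -4)
T2 rotate counter-clockwise with cos θ = -4/5, sin θ = -3/5: (-7, -4) → (16/5, 37/5)
T3 shear: x ← x − 2·y: (16/5, 37/5) → (-58/5, 37/5)
T4 scale by (-1, -2): (-58/5, 37/5) → (58/5, -74/5)

T(p) = (58/5, -74/5)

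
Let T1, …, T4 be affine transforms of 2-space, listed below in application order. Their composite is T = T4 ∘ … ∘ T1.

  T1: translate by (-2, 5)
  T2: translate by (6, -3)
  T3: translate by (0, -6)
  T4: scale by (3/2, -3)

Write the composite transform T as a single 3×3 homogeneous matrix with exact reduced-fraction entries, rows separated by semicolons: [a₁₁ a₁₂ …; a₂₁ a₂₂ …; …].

T1 = [1 0 -2; 0 1 5; 0 0 1]
T2·T1 = [1 0 4; 0 1 2; 0 0 1]
T3·…·T1 = [1 0 4; 0 1 -4; 0 0 1]
T4·…·T1 = [3/2 0 6; 0 -3 12; 0 0 1]

T = [3/2 0 6; 0 -3 12; 0 0 1]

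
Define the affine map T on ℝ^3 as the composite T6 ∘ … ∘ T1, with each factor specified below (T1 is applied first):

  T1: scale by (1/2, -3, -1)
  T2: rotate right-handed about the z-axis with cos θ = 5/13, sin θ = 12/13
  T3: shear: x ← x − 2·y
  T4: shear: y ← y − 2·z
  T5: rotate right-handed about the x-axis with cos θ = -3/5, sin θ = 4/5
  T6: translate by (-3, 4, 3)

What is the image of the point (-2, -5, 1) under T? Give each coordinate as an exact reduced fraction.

T1 scale by (1/2, -3, -1): (-2, -5, 1) → (-1, 15, -1)
T2 rotate right-handed about the z-axis with cos θ = 5/13, sin θ = 12/13: (-1, 15, -1) → (-185/13, 63/13, -1)
T3 shear: x ← x − 2·y: (-185/13, 63/13, -1) → (-311/13, 63/13, -1)
T4 shear: y ← y − 2·z: (-311/13, 63/13, -1) → (-311/13, 89/13, -1)
T5 rotate right-handed about the x-axis with cos θ = -3/5, sin θ = 4/5: (-311/13, 89/13, -1) → (-311/13, -43/13, 79/13)
T6 translate by (-3, 4, 3): (-311/13, -43/13, 79/13) → (-350/13, 9/13, 118/13)

T(p) = (-350/13, 9/13, 118/13)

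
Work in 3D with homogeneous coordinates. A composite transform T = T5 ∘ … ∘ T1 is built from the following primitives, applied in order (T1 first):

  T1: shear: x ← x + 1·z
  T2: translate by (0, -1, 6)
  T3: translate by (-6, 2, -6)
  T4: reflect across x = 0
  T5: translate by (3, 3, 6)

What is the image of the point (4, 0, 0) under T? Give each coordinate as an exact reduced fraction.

T1 shear: x ← x + 1·z: (4, 0, 0) → (4, 0, 0)
T2 translate by (0, -1, 6): (4, 0, 0) → (4, -1, 6)
T3 translate by (-6, 2, -6): (4, -1, 6) → (-2, 1, 0)
T4 reflect across x = 0: (-2, 1, 0) → (2, 1, 0)
T5 translate by (3, 3, 6): (2, 1, 0) → (5, 4, 6)

T(p) = (5, 4, 6)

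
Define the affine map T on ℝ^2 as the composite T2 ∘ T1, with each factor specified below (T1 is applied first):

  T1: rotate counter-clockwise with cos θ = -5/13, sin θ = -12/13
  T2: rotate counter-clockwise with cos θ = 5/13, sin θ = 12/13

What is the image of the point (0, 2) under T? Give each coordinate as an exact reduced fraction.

T(p) = (240/169, 238/169)

T1 rotate counter-clockwise with cos θ = -5/13, sin θ = -12/13: (0, 2) → (24/13, -10/13)
T2 rotate counter-clockwise with cos θ = 5/13, sin θ = 12/13: (24/13, -10/13) → (240/169, 238/169)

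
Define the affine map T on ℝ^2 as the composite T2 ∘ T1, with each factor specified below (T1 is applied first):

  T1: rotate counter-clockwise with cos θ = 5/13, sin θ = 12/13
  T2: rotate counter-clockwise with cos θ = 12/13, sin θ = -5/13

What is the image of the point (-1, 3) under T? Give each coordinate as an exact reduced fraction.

T1 rotate counter-clockwise with cos θ = 5/13, sin θ = 12/13: (-1, 3) → (-41/13, 3/13)
T2 rotate counter-clockwise with cos θ = 12/13, sin θ = -5/13: (-41/13, 3/13) → (-477/169, 241/169)

T(p) = (-477/169, 241/169)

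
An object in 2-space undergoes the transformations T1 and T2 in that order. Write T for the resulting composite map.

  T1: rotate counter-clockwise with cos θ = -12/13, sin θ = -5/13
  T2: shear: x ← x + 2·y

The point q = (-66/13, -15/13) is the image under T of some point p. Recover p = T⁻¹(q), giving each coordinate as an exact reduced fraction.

T1 = [-12/13 5/13 0; -5/13 -12/13 0; 0 0 1]
T2·T1 = [-22/13 -19/13 0; -5/13 -12/13 0; 0 0 1]
det M = 1; M⁻¹ = [-12/13 19/13 0; 5/13 -22/13 0; 0 0 1]
M⁻¹ · (-66/13, -15/13)ᵀ = (3, 0)ᵀ

p = (3, 0)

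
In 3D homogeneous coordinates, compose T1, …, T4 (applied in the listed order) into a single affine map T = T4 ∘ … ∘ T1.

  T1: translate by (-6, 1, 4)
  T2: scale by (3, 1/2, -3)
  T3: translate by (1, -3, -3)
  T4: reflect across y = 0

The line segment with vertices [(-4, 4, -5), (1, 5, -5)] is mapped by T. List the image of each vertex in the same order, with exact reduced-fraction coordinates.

image vertices: (-29, 1/2, 0), (-14, 0, 0)

T1 translate by (-6, 1, 4): (-4, 4, -5) → (-10, 5, -1); (1, 5, -5) → (-5, 6, -1)
T2 scale by (3, 1/2, -3): (-10, 5, -1) → (-30, 5/2, 3); (-5, 6, -1) → (-15, 3, 3)
T3 translate by (1, -3, -3): (-30, 5/2, 3) → (-29, -1/2, 0); (-15, 3, 3) → (-14, 0, 0)
T4 reflect across y = 0: (-29, -1/2, 0) → (-29, 1/2, 0); (-14, 0, 0) → (-14, 0, 0)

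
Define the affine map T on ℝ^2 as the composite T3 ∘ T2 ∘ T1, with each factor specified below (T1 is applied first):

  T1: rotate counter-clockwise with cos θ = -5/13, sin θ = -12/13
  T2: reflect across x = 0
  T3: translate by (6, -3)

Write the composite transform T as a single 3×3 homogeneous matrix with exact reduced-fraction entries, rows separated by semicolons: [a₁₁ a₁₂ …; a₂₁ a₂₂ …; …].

T = [5/13 -12/13 6; -12/13 -5/13 -3; 0 0 1]

T1 = [-5/13 12/13 0; -12/13 -5/13 0; 0 0 1]
T2·T1 = [5/13 -12/13 0; -12/13 -5/13 0; 0 0 1]
T3·…·T1 = [5/13 -12/13 6; -12/13 -5/13 -3; 0 0 1]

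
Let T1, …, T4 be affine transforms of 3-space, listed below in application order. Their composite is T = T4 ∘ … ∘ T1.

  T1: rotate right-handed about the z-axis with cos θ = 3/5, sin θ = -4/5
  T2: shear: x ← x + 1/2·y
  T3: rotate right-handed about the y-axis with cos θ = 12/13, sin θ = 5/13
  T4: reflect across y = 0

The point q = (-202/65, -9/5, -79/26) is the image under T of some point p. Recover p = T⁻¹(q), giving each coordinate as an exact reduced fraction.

p = (-3, -1, -4)

T1 = [3/5 4/5 0 0; -4/5 3/5 0 0; 0 0 1 0; 0 0 0 1]
T2·T1 = [1/5 11/10 0 0; -4/5 3/5 0 0; 0 0 1 0; 0 0 0 1]
T3·…·T1 = [12/65 66/65 5/13 0; -4/5 3/5 0 0; -1/13 -11/26 12/13 0; 0 0 0 1]
T4·…·T1 = [12/65 66/65 5/13 0; 4/5 -3/5 0 0; -1/13 -11/26 12/13 0; 0 0 0 1]
det M = -1; M⁻¹ = [36/65 11/10 -3/13 0; 48/65 -1/5 -4/13 0; 5/13 0 12/13 0; 0 0 0 1]
M⁻¹ · (-202/65, -9/5, -79/26)ᵀ = (-3, -1, -4)ᵀ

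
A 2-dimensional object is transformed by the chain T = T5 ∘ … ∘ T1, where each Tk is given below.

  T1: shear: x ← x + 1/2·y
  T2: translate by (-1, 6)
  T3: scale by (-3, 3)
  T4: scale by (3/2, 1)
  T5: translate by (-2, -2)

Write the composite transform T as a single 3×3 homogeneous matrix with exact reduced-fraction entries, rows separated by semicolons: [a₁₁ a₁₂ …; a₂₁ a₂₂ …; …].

T1 = [1 1/2 0; 0 1 0; 0 0 1]
T2·T1 = [1 1/2 -1; 0 1 6; 0 0 1]
T3·…·T1 = [-3 -3/2 3; 0 3 18; 0 0 1]
T4·…·T1 = [-9/2 -9/4 9/2; 0 3 18; 0 0 1]
T5·…·T1 = [-9/2 -9/4 5/2; 0 3 16; 0 0 1]

T = [-9/2 -9/4 5/2; 0 3 16; 0 0 1]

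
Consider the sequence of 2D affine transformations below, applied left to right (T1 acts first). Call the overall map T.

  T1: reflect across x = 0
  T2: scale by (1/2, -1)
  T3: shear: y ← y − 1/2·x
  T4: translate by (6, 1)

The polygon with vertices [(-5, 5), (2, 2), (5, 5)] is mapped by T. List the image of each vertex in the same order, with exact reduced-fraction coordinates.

T1 reflect across x = 0: (-5, 5) → (5, 5); (2, 2) → (-2, 2); (5, 5) → (-5, 5)
T2 scale by (1/2, -1): (5, 5) → (5/2, -5); (-2, 2) → (-1, -2); (-5, 5) → (-5/2, -5)
T3 shear: y ← y − 1/2·x: (5/2, -5) → (5/2, -25/4); (-1, -2) → (-1, -3/2); (-5/2, -5) → (-5/2, -15/4)
T4 translate by (6, 1): (5/2, -25/4) → (17/2, -21/4); (-1, -3/2) → (5, -1/2); (-5/2, -15/4) → (7/2, -11/4)

image vertices: (17/2, -21/4), (5, -1/2), (7/2, -11/4)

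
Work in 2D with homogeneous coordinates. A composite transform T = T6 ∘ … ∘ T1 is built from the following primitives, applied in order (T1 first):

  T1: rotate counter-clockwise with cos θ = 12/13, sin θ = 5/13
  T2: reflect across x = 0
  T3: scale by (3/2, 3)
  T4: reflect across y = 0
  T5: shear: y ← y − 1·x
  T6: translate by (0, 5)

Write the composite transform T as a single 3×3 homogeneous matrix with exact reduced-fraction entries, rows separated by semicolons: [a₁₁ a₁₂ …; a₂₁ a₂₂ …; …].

T1 = [12/13 -5/13 0; 5/13 12/13 0; 0 0 1]
T2·T1 = [-12/13 5/13 0; 5/13 12/13 0; 0 0 1]
T3·…·T1 = [-18/13 15/26 0; 15/13 36/13 0; 0 0 1]
T4·…·T1 = [-18/13 15/26 0; -15/13 -36/13 0; 0 0 1]
T5·…·T1 = [-18/13 15/26 0; 3/13 -87/26 0; 0 0 1]
T6·…·T1 = [-18/13 15/26 0; 3/13 -87/26 5; 0 0 1]

T = [-18/13 15/26 0; 3/13 -87/26 5; 0 0 1]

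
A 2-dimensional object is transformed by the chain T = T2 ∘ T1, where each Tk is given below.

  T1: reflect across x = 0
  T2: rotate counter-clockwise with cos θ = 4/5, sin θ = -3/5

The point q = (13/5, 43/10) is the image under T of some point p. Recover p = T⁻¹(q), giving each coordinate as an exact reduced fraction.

T1 = [-1 0 0; 0 1 0; 0 0 1]
T2·T1 = [-4/5 3/5 0; 3/5 4/5 0; 0 0 1]
det M = -1; M⁻¹ = [-4/5 3/5 0; 3/5 4/5 0; 0 0 1]
M⁻¹ · (13/5, 43/10)ᵀ = (1/2, 5)ᵀ

p = (1/2, 5)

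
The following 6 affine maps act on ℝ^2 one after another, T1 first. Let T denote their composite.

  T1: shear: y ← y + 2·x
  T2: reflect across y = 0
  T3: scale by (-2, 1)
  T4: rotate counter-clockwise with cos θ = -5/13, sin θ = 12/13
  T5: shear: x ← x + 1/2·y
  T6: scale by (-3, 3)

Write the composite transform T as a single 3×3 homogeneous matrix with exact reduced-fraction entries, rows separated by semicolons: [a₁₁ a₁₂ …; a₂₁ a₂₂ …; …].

T = [-81/13 -87/26 0; -42/13 15/13 0; 0 0 1]

T1 = [1 0 0; 2 1 0; 0 0 1]
T2·T1 = [1 0 0; -2 -1 0; 0 0 1]
T3·…·T1 = [-2 0 0; -2 -1 0; 0 0 1]
T4·…·T1 = [34/13 12/13 0; -14/13 5/13 0; 0 0 1]
T5·…·T1 = [27/13 29/26 0; -14/13 5/13 0; 0 0 1]
T6·…·T1 = [-81/13 -87/26 0; -42/13 15/13 0; 0 0 1]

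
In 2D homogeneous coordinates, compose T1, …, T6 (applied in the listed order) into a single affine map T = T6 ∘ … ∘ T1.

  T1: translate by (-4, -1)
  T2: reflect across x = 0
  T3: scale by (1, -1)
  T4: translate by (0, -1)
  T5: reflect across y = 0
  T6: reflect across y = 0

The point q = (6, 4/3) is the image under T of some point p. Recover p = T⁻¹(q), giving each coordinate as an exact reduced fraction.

T1 = [1 0 -4; 0 1 -1; 0 0 1]
T2·T1 = [-1 0 4; 0 1 -1; 0 0 1]
T3·…·T1 = [-1 0 4; 0 -1 1; 0 0 1]
T4·…·T1 = [-1 0 4; 0 -1 0; 0 0 1]
T5·…·T1 = [-1 0 4; 0 1 0; 0 0 1]
T6·…·T1 = [-1 0 4; 0 -1 0; 0 0 1]
det M = 1; M⁻¹ = [-1 0 4; 0 -1 0; 0 0 1]
M⁻¹ · (6, 4/3)ᵀ = (-2, -4/3)ᵀ

p = (-2, -4/3)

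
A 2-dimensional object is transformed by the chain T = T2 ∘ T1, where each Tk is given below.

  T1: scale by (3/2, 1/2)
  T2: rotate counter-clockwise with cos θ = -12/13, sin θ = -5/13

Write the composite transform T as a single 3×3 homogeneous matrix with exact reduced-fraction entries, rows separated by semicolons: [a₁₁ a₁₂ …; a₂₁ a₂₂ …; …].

T1 = [3/2 0 0; 0 1/2 0; 0 0 1]
T2·T1 = [-18/13 5/26 0; -15/26 -6/13 0; 0 0 1]

T = [-18/13 5/26 0; -15/26 -6/13 0; 0 0 1]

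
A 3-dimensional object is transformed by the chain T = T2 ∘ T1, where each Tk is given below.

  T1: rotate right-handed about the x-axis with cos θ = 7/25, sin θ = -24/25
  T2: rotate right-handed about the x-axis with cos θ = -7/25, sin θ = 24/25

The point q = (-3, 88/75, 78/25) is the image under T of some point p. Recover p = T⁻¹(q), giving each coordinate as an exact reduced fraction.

T1 = [1 0 0 0; 0 7/25 24/25 0; 0 -24/25 7/25 0; 0 0 0 1]
T2·T1 = [1 0 0 0; 0 527/625 -336/625 0; 0 336/625 527/625 0; 0 0 0 1]
det M = 1; M⁻¹ = [1 0 0 0; 0 527/625 336/625 0; 0 -336/625 527/625 0; 0 0 0 1]
M⁻¹ · (-3, 88/75, 78/25)ᵀ = (-3, 8/3, 2)ᵀ

p = (-3, 8/3, 2)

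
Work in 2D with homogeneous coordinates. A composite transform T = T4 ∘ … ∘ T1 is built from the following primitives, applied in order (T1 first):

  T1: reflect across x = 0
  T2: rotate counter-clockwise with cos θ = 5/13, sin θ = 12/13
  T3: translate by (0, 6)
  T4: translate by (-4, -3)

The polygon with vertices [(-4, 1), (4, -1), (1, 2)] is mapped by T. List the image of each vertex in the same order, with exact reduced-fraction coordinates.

T1 reflect across x = 0: (-4, 1) → (4, 1); (4, -1) → (-4, -1); (1, 2) → (-1, 2)
T2 rotate counter-clockwise with cos θ = 5/13, sin θ = 12/13: (4, 1) → (8/13, 53/13); (-4, -1) → (-8/13, -53/13); (-1, 2) → (-29/13, -2/13)
T3 translate by (0, 6): (8/13, 53/13) → (8/13, 131/13); (-8/13, -53/13) → (-8/13, 25/13); (-29/13, -2/13) → (-29/13, 76/13)
T4 translate by (-4, -3): (8/13, 131/13) → (-44/13, 92/13); (-8/13, 25/13) → (-60/13, -14/13); (-29/13, 76/13) → (-81/13, 37/13)

image vertices: (-44/13, 92/13), (-60/13, -14/13), (-81/13, 37/13)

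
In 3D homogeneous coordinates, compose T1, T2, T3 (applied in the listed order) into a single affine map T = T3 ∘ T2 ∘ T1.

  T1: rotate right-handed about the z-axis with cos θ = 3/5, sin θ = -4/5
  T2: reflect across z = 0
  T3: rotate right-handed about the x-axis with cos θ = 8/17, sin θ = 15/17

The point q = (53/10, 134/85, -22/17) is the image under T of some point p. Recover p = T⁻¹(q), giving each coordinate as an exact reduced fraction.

T1 = [3/5 4/5 0 0; -4/5 3/5 0 0; 0 0 1 0; 0 0 0 1]
T2·T1 = [3/5 4/5 0 0; -4/5 3/5 0 0; 0 0 -1 0; 0 0 0 1]
T3·…·T1 = [3/5 4/5 0 0; -32/85 24/85 15/17 0; -12/17 9/17 -8/17 0; 0 0 0 1]
det M = -1; M⁻¹ = [3/5 -32/85 -12/17 0; 4/5 24/85 9/17 0; 0 15/17 -8/17 0; 0 0 0 1]
M⁻¹ · (53/10, 134/85, -22/17)ᵀ = (7/2, 4, 2)ᵀ

p = (7/2, 4, 2)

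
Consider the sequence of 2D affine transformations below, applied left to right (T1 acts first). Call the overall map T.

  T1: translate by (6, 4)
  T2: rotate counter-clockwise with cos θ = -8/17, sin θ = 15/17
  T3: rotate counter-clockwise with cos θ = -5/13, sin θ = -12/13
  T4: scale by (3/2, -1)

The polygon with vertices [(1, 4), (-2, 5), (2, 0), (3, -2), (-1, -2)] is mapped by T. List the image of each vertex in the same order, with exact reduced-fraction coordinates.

image vertices: (2058/221, -1907/221), (2073/442, -2064/221), (2514/221, -1048/221), (171/13, -37/13), (1587/221, -545/221)

T1 translate by (6, 4): (1, 4) → (7, 8); (-2, 5) → (4, 9); (2, 0) → (8, 4); (3, -2) → (9, 2); (-1, -2) → (5, 2)
T2 rotate counter-clockwise with cos θ = -8/17, sin θ = 15/17: (7, 8) → (-176/17, 41/17); (4, 9) → (-167/17, -12/17); (8, 4) → (-124/17, 88/17); (9, 2) → (-6, 7); (5, 2) → (-70/17, 59/17)
T3 rotate counter-clockwise with cos θ = -5/13, sin θ = -12/13: (-176/17, 41/17) → (1372/221, 1907/221); (-167/17, -12/17) → (691/221, 2064/221); (-124/17, 88/17) → (1676/221, 1048/221); (-6, 7) → (114/13, 37/13); (-70/17, 59/17) → (1058/221, 545/221)
T4 scale by (3/2, -1): (1372/221, 1907/221) → (2058/221, -1907/221); (691/221, 2064/221) → (2073/442, -2064/221); (1676/221, 1048/221) → (2514/221, -1048/221); (114/13, 37/13) → (171/13, -37/13); (1058/221, 545/221) → (1587/221, -545/221)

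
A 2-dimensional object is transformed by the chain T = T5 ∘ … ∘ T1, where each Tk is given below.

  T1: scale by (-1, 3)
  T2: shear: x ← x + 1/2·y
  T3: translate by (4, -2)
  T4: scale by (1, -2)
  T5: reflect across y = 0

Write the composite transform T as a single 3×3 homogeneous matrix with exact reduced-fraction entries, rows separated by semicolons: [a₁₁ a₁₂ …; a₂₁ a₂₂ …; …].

T1 = [-1 0 0; 0 3 0; 0 0 1]
T2·T1 = [-1 3/2 0; 0 3 0; 0 0 1]
T3·…·T1 = [-1 3/2 4; 0 3 -2; 0 0 1]
T4·…·T1 = [-1 3/2 4; 0 -6 4; 0 0 1]
T5·…·T1 = [-1 3/2 4; 0 6 -4; 0 0 1]

T = [-1 3/2 4; 0 6 -4; 0 0 1]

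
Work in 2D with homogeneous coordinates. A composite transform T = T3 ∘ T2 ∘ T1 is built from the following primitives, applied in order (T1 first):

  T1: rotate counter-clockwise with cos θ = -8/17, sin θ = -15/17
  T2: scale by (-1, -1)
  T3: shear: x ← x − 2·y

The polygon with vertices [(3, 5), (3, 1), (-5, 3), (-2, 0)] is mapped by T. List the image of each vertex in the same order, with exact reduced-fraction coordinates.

image vertices: (-13, 5), (-97/17, 53/17), (1, -3), (44/17, -30/17)

T1 rotate counter-clockwise with cos θ = -8/17, sin θ = -15/17: (3, 5) → (3, -5); (3, 1) → (-9/17, -53/17); (-5, 3) → (5, 3); (-2, 0) → (16/17, 30/17)
T2 scale by (-1, -1): (3, -5) → (-3, 5); (-9/17, -53/17) → (9/17, 53/17); (5, 3) → (-5, -3); (16/17, 30/17) → (-16/17, -30/17)
T3 shear: x ← x − 2·y: (-3, 5) → (-13, 5); (9/17, 53/17) → (-97/17, 53/17); (-5, -3) → (1, -3); (-16/17, -30/17) → (44/17, -30/17)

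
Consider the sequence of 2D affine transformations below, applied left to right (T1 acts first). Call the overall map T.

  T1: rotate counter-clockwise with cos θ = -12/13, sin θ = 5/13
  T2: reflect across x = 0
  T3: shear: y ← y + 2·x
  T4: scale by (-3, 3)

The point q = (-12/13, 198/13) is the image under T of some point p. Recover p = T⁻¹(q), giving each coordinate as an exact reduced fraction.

p = (2, -4)

T1 = [-12/13 -5/13 0; 5/13 -12/13 0; 0 0 1]
T2·T1 = [12/13 5/13 0; 5/13 -12/13 0; 0 0 1]
T3·…·T1 = [12/13 5/13 0; 29/13 -2/13 0; 0 0 1]
T4·…·T1 = [-36/13 -15/13 0; 87/13 -6/13 0; 0 0 1]
det M = 9; M⁻¹ = [-2/39 5/39 0; -29/39 -4/13 0; 0 0 1]
M⁻¹ · (-12/13, 198/13)ᵀ = (2, -4)ᵀ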